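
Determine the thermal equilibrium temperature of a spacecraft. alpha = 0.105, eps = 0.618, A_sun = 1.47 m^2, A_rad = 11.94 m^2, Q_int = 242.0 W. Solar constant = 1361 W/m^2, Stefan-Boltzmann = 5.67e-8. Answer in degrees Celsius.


Numerator = alpha*S*A_sun + Q_int = 0.105*1361*1.47 + 242.0 = 452.0703 W
Denominator = eps*sigma*A_rad = 0.618*5.67e-8*11.94 = 4.1838476e-07 W/K^4
T^4 = 1.0805134e+09 K^4
T = 181.3041 K = -91.8459 C

-91.8459 degrees Celsius


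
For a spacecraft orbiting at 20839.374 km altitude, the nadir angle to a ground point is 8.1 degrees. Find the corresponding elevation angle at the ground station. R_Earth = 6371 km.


r = R_E + alt = 27210.3740 km
Law of sines in the satellite / Earth-center / ground-point triangle:
  sin(nadir)/R_E = sin(90 + el)/r  =>  cos(el) = (r/R_E)*sin(nadir)
cos(el) = (27210.3740 / 6371.0000) * sin(8.1 deg) = 0.6017855
el = arccos(0.6017855) = 53.0021 deg
(Earth-central angle = 90 - nadir - el = 28.8979 deg)

53.0021 degrees


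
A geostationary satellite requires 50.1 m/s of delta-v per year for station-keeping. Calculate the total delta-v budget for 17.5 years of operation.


dV = rate * years = 50.1 * 17.5
dV = 876.7500 m/s

876.7500 m/s


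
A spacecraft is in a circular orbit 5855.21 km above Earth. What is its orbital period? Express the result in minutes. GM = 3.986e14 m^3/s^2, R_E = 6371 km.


r = 12226.2100 km = 1.222621e+07 m
T = 2*pi*sqrt(r^3/mu) = 2*pi*sqrt(1.8275765e+21 / 3.986e14)
T = 13453.9249 s = 224.2321 min

224.2321 minutes


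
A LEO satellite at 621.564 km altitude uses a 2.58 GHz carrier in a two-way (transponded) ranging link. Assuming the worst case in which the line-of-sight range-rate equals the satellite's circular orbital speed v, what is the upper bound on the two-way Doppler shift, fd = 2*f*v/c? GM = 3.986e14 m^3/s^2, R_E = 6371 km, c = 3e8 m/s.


r = 6.992564e+06 m
v = sqrt(mu/r) = 7550.0603 m/s (worst-case radial velocity)
f = 2.58 GHz = 2.58e+09 Hz
fd = 2*f*v/c = 2*2.58e+09*7550.0603/3.0e+08
fd = 129861.0378 Hz

129861.0378 Hz


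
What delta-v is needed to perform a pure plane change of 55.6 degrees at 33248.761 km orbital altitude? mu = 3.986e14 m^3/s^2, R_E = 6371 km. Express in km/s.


r = 39619.7610 km = 3.9619761e+07 m
V = sqrt(mu/r) = 3171.8506 m/s
di = 55.6 deg = 0.9704031 rad
dV = 2*V*sin(di/2) = 2*3171.8506*sin(0.4852015)
dV = 2958.6175 m/s = 2.9586 km/s

2.9586 km/s


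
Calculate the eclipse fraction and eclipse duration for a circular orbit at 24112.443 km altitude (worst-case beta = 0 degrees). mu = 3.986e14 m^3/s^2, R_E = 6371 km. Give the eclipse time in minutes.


r = 30483.4430 km
T = 882.7871 min
Eclipse fraction = arcsin(R_E/r)/pi = arcsin(6371.0000/30483.4430)/pi
= arcsin(0.2089987)/pi = 0.06702044
Eclipse duration = 0.06702044 * 882.7871 = 59.1648 min

59.1648 minutes


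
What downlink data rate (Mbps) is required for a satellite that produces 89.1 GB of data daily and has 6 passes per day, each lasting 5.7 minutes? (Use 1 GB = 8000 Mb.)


total contact time = 6 * 5.7 * 60 = 2052.0000 s
data = 89.1 GB = 712800.0000 Mb
rate = 712800.0000 / 2052.0000 = 347.3684 Mbps

347.3684 Mbps


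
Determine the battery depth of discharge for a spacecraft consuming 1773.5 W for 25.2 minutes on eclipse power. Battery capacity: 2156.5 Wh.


E_used = P * t / 60 = 1773.5 * 25.2 / 60 = 744.8700 Wh
DOD = E_used / E_total * 100 = 744.8700 / 2156.5 * 100
DOD = 34.5407 %

34.5407 %


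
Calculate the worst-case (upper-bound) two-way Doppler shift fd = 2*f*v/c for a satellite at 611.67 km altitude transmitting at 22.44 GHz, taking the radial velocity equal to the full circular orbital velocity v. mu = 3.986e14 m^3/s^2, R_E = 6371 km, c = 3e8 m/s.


r = 6.98267e+06 m
v = sqrt(mu/r) = 7555.4074 m/s (worst-case radial velocity)
f = 22.44 GHz = 2.244e+10 Hz
fd = 2*f*v/c = 2*2.244e+10*7555.4074/3.0e+08
fd = 1.1302889e+06 Hz

1.1303e+06 Hz


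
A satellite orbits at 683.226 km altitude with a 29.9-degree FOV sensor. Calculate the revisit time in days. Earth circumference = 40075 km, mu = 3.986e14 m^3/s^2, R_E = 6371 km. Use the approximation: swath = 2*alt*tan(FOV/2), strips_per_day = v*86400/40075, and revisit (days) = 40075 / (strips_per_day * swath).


swath = 2*683.226*tan(0.2609267) = 364.8619 km
v = sqrt(mu/r) = 7516.9898 m/s = 7.5170 km/s
strips/day = v*86400/40075 = 7.5170*86400/40075 = 16.2063
coverage/day = strips * swath = 16.2063 * 364.8619 = 5913.0661 km
revisit = 40075 / 5913.0661 = 6.7774 days

6.7774 days


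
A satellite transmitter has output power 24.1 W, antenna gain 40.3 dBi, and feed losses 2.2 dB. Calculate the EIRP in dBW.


Pt = 24.1 W = 13.8202 dBW
EIRP = Pt_dBW + Gt - losses = 13.8202 + 40.3 - 2.2 = 51.9202 dBW

51.9202 dBW


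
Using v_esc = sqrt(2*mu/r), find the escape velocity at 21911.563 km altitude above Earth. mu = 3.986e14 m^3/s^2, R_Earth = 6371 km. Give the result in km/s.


r = 6371.0 + 21911.563 = 28282.5630 km = 2.8282563e+07 m
v_esc = sqrt(2*mu/r) = sqrt(2*3.986e14 / 2.8282563e+07)
v_esc = 5309.1410 m/s = 5.3091 km/s

5.3091 km/s


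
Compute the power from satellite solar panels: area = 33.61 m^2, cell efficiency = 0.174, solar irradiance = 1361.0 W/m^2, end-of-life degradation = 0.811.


P = area * eta * S * degradation
P = 33.61 * 0.174 * 1361.0 * 0.811
P = 6455.0073 W

6455.0073 W


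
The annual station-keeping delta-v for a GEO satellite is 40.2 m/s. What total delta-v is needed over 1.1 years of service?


dV = rate * years = 40.2 * 1.1
dV = 44.2200 m/s

44.2200 m/s


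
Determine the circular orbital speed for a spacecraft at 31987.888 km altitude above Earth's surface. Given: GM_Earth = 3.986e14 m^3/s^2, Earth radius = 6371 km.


r = R_E + alt = 6371.0 + 31987.888 = 38358.8880 km = 3.8358888e+07 m
v = sqrt(mu/r) = sqrt(3.986e14 / 3.8358888e+07) = 3223.5591 m/s = 3.2236 km/s

3.2236 km/s


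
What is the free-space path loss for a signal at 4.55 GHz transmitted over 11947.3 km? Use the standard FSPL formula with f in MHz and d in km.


f = 4.55 GHz = 4550.0000 MHz
d = 11947.3 km
FSPL = 32.44 + 20*log10(4550.0000) + 20*log10(11947.3)
FSPL = 32.44 + 73.1602 + 81.5454
FSPL = 187.1456 dB

187.1456 dB


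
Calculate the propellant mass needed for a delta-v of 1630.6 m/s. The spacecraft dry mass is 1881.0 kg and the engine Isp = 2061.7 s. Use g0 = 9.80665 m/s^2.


ve = Isp * g0 = 2061.7 * 9.80665 = 20218.370305 m/s
mass ratio = exp(dv/ve) = exp(1630.6/20218.370305) = 1.08399081
m_prop = m_dry * (mr - 1) = 1881.0 * (1.08399081 - 1)
m_prop = 157.9867 kg

157.9867 kg


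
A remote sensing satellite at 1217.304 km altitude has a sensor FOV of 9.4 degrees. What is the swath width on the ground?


FOV = 9.4 deg = 0.1640609 rad
swath = 2 * alt * tan(FOV/2) = 2 * 1217.304 * tan(0.08203047)
swath = 2 * 1217.304 * 0.08221497
swath = 200.1612 km

200.1612 km


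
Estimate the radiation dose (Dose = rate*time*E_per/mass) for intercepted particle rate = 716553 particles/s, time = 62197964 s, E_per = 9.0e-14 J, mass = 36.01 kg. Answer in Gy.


Total energy deposited = rate * time * E_per
  = 716553 * 62197964 * 9.0e-14 = 4.0111 J
Dose = E_total / mass = 4.0111 / 36.01
Dose = 0.1113894 Gy

0.1114 Gy


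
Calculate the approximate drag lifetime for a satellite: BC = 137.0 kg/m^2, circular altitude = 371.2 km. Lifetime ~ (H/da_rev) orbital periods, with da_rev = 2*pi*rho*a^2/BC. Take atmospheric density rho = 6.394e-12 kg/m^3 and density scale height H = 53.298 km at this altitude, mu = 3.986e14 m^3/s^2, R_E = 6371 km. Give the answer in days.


a = R_E + alt = 6742.2000 km = 6.7422e+06 m
da_rev = 2*pi*rho*a^2/BC = 2*pi*6.394e-12*(6.7422e+06)^2/137.0 = 13.330155 m per revolution
N = H/da_rev = 53298.0000 m / 13.330155 m = 3998.3031 revolutions
P = 2*pi*sqrt(a^3/mu) = 5509.5188 s
lifetime = N*P = 3998.3031 * 5509.5188 = 2.2028726e+07 s = 254.9621 days

254.9621 days


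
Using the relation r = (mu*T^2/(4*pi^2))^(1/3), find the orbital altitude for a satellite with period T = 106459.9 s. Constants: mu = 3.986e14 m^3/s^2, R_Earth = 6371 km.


T = 106459.9 s
r = (mu*T^2/(4*pi^2))^(1/3) = (3.986e14 * 106459.9^2 / (4*pi^2))^(1/3)
r = 4.8549328e+07 m = 48549.3279 km
alt = r - R_E = 48549.3279 - 6371 = 42178.3279 km

42178.3279 km


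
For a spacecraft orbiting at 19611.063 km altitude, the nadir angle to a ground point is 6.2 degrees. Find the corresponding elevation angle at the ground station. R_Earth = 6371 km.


r = R_E + alt = 25982.0630 km
Law of sines in the satellite / Earth-center / ground-point triangle:
  sin(nadir)/R_E = sin(90 + el)/r  =>  cos(el) = (r/R_E)*sin(nadir)
cos(el) = (25982.0630 / 6371.0000) * sin(6.2 deg) = 0.4404404
el = arccos(0.4404404) = 63.8680 deg
(Earth-central angle = 90 - nadir - el = 19.9320 deg)

63.8680 degrees


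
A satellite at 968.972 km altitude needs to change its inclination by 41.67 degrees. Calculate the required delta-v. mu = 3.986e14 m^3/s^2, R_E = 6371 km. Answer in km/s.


r = 7339.9720 km = 7.339972e+06 m
V = sqrt(mu/r) = 7369.2187 m/s
di = 41.67 deg = 0.7272787 rad
dV = 2*V*sin(di/2) = 2*7369.2187*sin(0.3636393)
dV = 5242.1372 m/s = 5.2421 km/s

5.2421 km/s


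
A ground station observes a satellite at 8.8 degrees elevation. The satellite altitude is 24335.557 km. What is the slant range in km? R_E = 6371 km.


h = 24335.557 km, el = 8.8 deg
d = -R_E*sin(el) + sqrt((R_E*sin(el))^2 + 2*R_E*h + h^2)
d = -6371.0000*sin(0.153589) + sqrt((6371.0000*0.1529858)^2 + 2*6371.0000*24335.557 + 24335.557^2)
d = 29079.4948 km

29079.4948 km


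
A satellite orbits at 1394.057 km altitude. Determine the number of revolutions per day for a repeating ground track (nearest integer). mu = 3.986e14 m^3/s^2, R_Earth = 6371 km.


r = 7.765057e+06 m
T = 2*pi*sqrt(r^3/mu) = 6809.7034 s = 113.4951 min
revs/day = 1440 / 113.4951 = 12.6878
Rounded: 13 revolutions per day

13 revolutions per day


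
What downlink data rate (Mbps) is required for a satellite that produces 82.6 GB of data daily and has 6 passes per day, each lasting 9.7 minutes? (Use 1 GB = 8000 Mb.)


total contact time = 6 * 9.7 * 60 = 3492.0000 s
data = 82.6 GB = 660800.0000 Mb
rate = 660800.0000 / 3492.0000 = 189.2325 Mbps

189.2325 Mbps


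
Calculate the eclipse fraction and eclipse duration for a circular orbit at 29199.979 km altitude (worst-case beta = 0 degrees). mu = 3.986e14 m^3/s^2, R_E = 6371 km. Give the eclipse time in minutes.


r = 35570.9790 km
T = 1112.7656 min
Eclipse fraction = arcsin(R_E/r)/pi = arcsin(6371.0000/35570.9790)/pi
= arcsin(0.1791067)/pi = 0.05732073
Eclipse duration = 0.05732073 * 1112.7656 = 63.7845 min

63.7845 minutes


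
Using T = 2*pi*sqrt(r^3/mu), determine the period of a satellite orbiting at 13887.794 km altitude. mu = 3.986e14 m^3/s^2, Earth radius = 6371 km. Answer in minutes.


r = 20258.7940 km = 2.0258794e+07 m
T = 2*pi*sqrt(r^3/mu) = 2*pi*sqrt(8.3145886e+21 / 3.986e14)
T = 28696.6766 s = 478.2779 min

478.2779 minutes


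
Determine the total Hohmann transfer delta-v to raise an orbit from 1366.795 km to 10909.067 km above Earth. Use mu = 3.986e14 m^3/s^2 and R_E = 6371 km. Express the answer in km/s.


r1 = 7737.7950 km = 7.737795e+06 m
r2 = 17280.0670 km = 1.7280067e+07 m
dv1 = sqrt(mu/r1)*(sqrt(2*r2/(r1+r2)) - 1) = 1258.4471 m/s
dv2 = sqrt(mu/r2)*(1 - sqrt(2*r1/(r1+r2))) = 1025.4031 m/s
total dv = |dv1| + |dv2| = 1258.4471 + 1025.4031 = 2283.8502 m/s = 2.2839 km/s

2.2839 km/s


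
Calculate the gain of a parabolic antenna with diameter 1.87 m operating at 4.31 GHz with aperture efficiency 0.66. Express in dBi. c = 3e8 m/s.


lambda = c/f = 3e8 / 4.31e+09 = 0.06960557 m
G = eta*(pi*D/lambda)^2 = 0.66*(pi*1.87/0.06960557)^2
G = 4701.5269 (linear)
G = 10*log10(4701.5269) = 36.7224 dBi

36.7224 dBi


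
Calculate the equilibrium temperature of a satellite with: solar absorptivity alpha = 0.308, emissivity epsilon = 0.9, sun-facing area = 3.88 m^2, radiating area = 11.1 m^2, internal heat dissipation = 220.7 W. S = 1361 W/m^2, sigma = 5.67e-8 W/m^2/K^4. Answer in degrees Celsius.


Numerator = alpha*S*A_sun + Q_int = 0.308*1361*3.88 + 220.7 = 1847.1494 W
Denominator = eps*sigma*A_rad = 0.9*5.67e-8*11.1 = 5.66433e-07 W/K^4
T^4 = 3.2610202e+09 K^4
T = 238.9672 K = -34.1828 C

-34.1828 degrees Celsius


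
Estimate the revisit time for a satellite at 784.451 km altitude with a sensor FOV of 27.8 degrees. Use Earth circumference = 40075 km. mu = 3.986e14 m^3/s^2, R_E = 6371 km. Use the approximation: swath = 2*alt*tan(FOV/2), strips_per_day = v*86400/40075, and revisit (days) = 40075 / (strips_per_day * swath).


swath = 2*784.451*tan(0.2426008) = 388.2640 km
v = sqrt(mu/r) = 7463.6307 m/s = 7.4636 km/s
strips/day = v*86400/40075 = 7.4636*86400/40075 = 16.0913
coverage/day = strips * swath = 16.0913 * 388.2640 = 6247.6612 km
revisit = 40075 / 6247.6612 = 6.4144 days

6.4144 days


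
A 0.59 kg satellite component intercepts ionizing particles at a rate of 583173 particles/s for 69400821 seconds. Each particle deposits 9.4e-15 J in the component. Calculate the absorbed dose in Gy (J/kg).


Total energy deposited = rate * time * E_per
  = 583173 * 69400821 * 9.4e-15 = 0.3804432 J
Dose = E_total / mass = 0.3804432 / 0.59
Dose = 0.644819 Gy

0.6448 Gy


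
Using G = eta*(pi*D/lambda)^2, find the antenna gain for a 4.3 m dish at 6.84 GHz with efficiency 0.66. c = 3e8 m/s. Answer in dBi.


lambda = c/f = 3e8 / 6.84e+09 = 0.04385965 m
G = eta*(pi*D/lambda)^2 = 0.66*(pi*4.3/0.04385965)^2
G = 62610.9489 (linear)
G = 10*log10(62610.9489) = 47.9665 dBi

47.9665 dBi


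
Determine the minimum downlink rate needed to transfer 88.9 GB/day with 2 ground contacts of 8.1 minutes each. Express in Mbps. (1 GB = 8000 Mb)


total contact time = 2 * 8.1 * 60 = 972.0000 s
data = 88.9 GB = 711200.0000 Mb
rate = 711200.0000 / 972.0000 = 731.6872 Mbps

731.6872 Mbps


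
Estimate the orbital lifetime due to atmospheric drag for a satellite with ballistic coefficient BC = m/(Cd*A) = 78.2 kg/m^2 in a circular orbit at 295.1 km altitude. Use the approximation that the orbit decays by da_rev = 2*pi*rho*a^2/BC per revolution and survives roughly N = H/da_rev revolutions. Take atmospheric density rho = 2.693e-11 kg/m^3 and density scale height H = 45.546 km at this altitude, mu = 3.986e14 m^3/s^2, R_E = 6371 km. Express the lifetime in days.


a = R_E + alt = 6666.1000 km = 6.6661e+06 m
da_rev = 2*pi*rho*a^2/BC = 2*pi*2.693e-11*(6.6661e+06)^2/78.2 = 96.150848 m per revolution
N = H/da_rev = 45546.0000 m / 96.150848 m = 473.6932 revolutions
P = 2*pi*sqrt(a^3/mu) = 5416.5026 s
lifetime = N*P = 473.6932 * 5416.5026 = 2.5657603e+06 s = 29.6963 days

29.6963 days


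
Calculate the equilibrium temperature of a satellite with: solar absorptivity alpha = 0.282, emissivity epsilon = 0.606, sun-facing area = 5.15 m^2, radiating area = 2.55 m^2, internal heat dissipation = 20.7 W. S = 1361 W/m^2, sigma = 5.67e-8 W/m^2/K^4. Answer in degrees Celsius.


Numerator = alpha*S*A_sun + Q_int = 0.282*1361*5.15 + 20.7 = 1997.2803 W
Denominator = eps*sigma*A_rad = 0.606*5.67e-8*2.55 = 8.761851e-08 W/K^4
T^4 = 2.2795187e+10 K^4
T = 388.5624 K = 115.4124 C

115.4124 degrees Celsius


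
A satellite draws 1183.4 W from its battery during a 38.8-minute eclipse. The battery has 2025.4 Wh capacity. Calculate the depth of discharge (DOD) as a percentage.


E_used = P * t / 60 = 1183.4 * 38.8 / 60 = 765.2653 Wh
DOD = E_used / E_total * 100 = 765.2653 / 2025.4 * 100
DOD = 37.7834 %

37.7834 %


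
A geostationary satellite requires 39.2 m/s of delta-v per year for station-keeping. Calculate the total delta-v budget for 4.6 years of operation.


dV = rate * years = 39.2 * 4.6
dV = 180.3200 m/s

180.3200 m/s


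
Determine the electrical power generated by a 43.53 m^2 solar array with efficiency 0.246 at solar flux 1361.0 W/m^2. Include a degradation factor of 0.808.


P = area * eta * S * degradation
P = 43.53 * 0.246 * 1361.0 * 0.808
P = 11775.8770 W

11775.8770 W


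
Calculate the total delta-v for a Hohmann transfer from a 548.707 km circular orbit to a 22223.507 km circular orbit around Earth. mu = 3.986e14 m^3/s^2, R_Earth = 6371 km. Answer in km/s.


r1 = 6919.7070 km = 6.919707e+06 m
r2 = 28594.5070 km = 2.8594507e+07 m
dv1 = sqrt(mu/r1)*(sqrt(2*r2/(r1+r2)) - 1) = 2041.4878 m/s
dv2 = sqrt(mu/r2)*(1 - sqrt(2*r1/(r1+r2))) = 1402.9031 m/s
total dv = |dv1| + |dv2| = 2041.4878 + 1402.9031 = 3444.3908 m/s = 3.4444 km/s

3.4444 km/s


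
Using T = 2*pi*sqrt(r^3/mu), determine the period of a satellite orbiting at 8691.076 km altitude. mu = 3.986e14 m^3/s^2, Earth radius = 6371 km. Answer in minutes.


r = 15062.0760 km = 1.5062076e+07 m
T = 2*pi*sqrt(r^3/mu) = 2*pi*sqrt(3.4170749e+21 / 3.986e14)
T = 18396.6384 s = 306.6106 min

306.6106 minutes


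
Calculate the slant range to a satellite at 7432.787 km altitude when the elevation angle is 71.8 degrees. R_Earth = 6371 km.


h = 7432.787 km, el = 71.8 deg
d = -R_E*sin(el) + sqrt((R_E*sin(el))^2 + 2*R_E*h + h^2)
d = -6371.0000*sin(1.2531) + sqrt((6371.0000*0.9499721)^2 + 2*6371.0000*7432.787 + 7432.787^2)
d = 7607.3360 km

7607.3360 km


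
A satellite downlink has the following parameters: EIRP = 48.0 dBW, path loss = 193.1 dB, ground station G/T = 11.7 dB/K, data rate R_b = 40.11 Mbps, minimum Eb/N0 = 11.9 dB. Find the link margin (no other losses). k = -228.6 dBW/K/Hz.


C/N0 = EIRP - FSPL + G/T - k = 48.0 - 193.1 + 11.7 - (-228.6)
C/N0 = 95.2000 dB-Hz
R_b = 40.11 Mbps = 4.011e+07 bps -> 10*log10(R_b) = 76.0325 dB-Hz
Eb/N0 = C/N0 - 10*log10(R_b) = 95.2000 - 76.0325 = 19.1675 dB
Margin = Eb/N0 - Eb/N0_req = 19.1675 - 11.9 = 7.2675 dB (link closes)

7.2675 dB


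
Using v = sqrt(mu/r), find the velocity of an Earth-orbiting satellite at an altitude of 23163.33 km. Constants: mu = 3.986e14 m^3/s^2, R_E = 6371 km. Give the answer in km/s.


r = R_E + alt = 6371.0 + 23163.33 = 29534.3300 km = 2.953433e+07 m
v = sqrt(mu/r) = sqrt(3.986e14 / 2.953433e+07) = 3673.7118 m/s = 3.6737 km/s

3.6737 km/s


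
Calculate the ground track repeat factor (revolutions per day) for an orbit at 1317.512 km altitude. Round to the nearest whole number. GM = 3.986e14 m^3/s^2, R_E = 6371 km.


r = 7.688512e+06 m
T = 2*pi*sqrt(r^3/mu) = 6709.2607 s = 111.8210 min
revs/day = 1440 / 111.8210 = 12.8777
Rounded: 13 revolutions per day

13 revolutions per day


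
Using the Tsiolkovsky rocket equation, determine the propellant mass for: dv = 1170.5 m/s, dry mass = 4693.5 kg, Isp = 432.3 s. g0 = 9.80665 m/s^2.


ve = Isp * g0 = 432.3 * 9.80665 = 4239.414795 m/s
mass ratio = exp(dv/ve) = exp(1170.5/4239.414795) = 1.31797890
m_prop = m_dry * (mr - 1) = 4693.5 * (1.31797890 - 1)
m_prop = 1492.4340 kg

1492.4340 kg


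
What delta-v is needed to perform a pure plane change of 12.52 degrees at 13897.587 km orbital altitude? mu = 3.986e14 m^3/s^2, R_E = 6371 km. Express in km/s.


r = 20268.5870 km = 2.0268587e+07 m
V = sqrt(mu/r) = 4434.6251 m/s
di = 12.52 deg = 0.2185152 rad
dV = 2*V*sin(di/2) = 2*4434.6251*sin(0.1092576)
dV = 967.1063 m/s = 0.9671063 km/s

0.9671 km/s


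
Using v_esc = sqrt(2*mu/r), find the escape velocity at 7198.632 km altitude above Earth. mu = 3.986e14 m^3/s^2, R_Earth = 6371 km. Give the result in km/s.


r = 6371.0 + 7198.632 = 13569.6320 km = 1.3569632e+07 m
v_esc = sqrt(2*mu/r) = sqrt(2*3.986e14 / 1.3569632e+07)
v_esc = 7664.7785 m/s = 7.6648 km/s

7.6648 km/s


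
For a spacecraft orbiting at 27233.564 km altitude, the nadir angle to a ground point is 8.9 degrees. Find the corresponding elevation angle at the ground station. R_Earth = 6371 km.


r = R_E + alt = 33604.5640 km
Law of sines in the satellite / Earth-center / ground-point triangle:
  sin(nadir)/R_E = sin(90 + el)/r  =>  cos(el) = (r/R_E)*sin(nadir)
cos(el) = (33604.5640 / 6371.0000) * sin(8.9 deg) = 0.8160375
el = arccos(0.8160375) = 35.3099 deg
(Earth-central angle = 90 - nadir - el = 45.7901 deg)

35.3099 degrees


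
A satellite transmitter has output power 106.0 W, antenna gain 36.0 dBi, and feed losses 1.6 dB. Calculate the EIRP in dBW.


Pt = 106.0 W = 20.2531 dBW
EIRP = Pt_dBW + Gt - losses = 20.2531 + 36.0 - 1.6 = 54.6531 dBW

54.6531 dBW


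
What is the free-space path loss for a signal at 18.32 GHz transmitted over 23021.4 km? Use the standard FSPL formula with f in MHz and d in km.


f = 18.32 GHz = 18320.0000 MHz
d = 23021.4 km
FSPL = 32.44 + 20*log10(18320.0000) + 20*log10(23021.4)
FSPL = 32.44 + 85.2585 + 87.2426
FSPL = 204.9411 dB

204.9411 dB


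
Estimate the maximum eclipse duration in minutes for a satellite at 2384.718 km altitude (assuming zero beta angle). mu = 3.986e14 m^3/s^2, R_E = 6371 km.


r = 8755.7180 km
T = 135.8932 min
Eclipse fraction = arcsin(R_E/r)/pi = arcsin(6371.0000/8755.7180)/pi
= arcsin(0.7276388)/pi = 0.2593823
Eclipse duration = 0.2593823 * 135.8932 = 35.2483 min

35.2483 minutes


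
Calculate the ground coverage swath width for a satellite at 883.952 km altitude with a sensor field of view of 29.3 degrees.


FOV = 29.3 deg = 0.5113815 rad
swath = 2 * alt * tan(FOV/2) = 2 * 883.952 * tan(0.2556907)
swath = 2 * 883.952 * 0.2614126
swath = 462.1523 km

462.1523 km


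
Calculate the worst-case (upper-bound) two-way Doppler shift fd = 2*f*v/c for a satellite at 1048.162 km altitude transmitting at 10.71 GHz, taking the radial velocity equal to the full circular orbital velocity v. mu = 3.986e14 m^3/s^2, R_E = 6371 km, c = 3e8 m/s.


r = 7.419162e+06 m
v = sqrt(mu/r) = 7329.7847 m/s (worst-case radial velocity)
f = 10.71 GHz = 1.071e+10 Hz
fd = 2*f*v/c = 2*1.071e+10*7329.7847/3.0e+08
fd = 523346.6299 Hz

523346.6299 Hz


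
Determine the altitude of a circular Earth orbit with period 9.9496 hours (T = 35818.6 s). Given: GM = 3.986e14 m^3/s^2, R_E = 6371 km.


T = 35818.6 s
r = (mu*T^2/(4*pi^2))^(1/3) = (3.986e14 * 35818.6^2 / (4*pi^2))^(1/3)
r = 2.3485416e+07 m = 23485.4160 km
alt = r - R_E = 23485.4160 - 6371 = 17114.4160 km

17114.4160 km


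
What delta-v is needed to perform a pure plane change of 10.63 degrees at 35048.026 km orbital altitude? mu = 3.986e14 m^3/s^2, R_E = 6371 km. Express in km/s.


r = 41419.0260 km = 4.1419026e+07 m
V = sqrt(mu/r) = 3102.1922 m/s
di = 10.63 deg = 0.1855285 rad
dV = 2*V*sin(di/2) = 2*3102.1922*sin(0.09276425)
dV = 574.7200 m/s = 0.57472 km/s

0.5747 km/s


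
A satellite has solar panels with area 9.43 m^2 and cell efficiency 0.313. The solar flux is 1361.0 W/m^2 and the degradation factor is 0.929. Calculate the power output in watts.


P = area * eta * S * degradation
P = 9.43 * 0.313 * 1361.0 * 0.929
P = 3731.8989 W

3731.8989 W


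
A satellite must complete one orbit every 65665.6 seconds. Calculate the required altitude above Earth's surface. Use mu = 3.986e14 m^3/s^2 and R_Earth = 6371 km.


T = 65665.6 s
r = (mu*T^2/(4*pi^2))^(1/3) = (3.986e14 * 65665.6^2 / (4*pi^2))^(1/3)
r = 3.5179079e+07 m = 35179.0789 km
alt = r - R_E = 35179.0789 - 6371 = 28808.0789 km

28808.0789 km


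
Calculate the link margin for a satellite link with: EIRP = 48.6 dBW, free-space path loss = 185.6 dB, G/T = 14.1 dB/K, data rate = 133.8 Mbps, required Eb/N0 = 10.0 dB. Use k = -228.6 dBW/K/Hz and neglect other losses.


C/N0 = EIRP - FSPL + G/T - k = 48.6 - 185.6 + 14.1 - (-228.6)
C/N0 = 105.7000 dB-Hz
R_b = 133.8 Mbps = 1.338e+08 bps -> 10*log10(R_b) = 81.2646 dB-Hz
Eb/N0 = C/N0 - 10*log10(R_b) = 105.7000 - 81.2646 = 24.4354 dB
Margin = Eb/N0 - Eb/N0_req = 24.4354 - 10.0 = 14.4354 dB (link closes)

14.4354 dB


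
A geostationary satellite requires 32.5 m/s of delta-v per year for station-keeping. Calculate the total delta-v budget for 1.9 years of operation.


dV = rate * years = 32.5 * 1.9
dV = 61.7500 m/s

61.7500 m/s


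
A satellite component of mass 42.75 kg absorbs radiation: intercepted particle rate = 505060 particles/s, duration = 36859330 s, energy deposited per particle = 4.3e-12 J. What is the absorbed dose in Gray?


Total energy deposited = rate * time * E_per
  = 505060 * 36859330 * 4.3e-12 = 80.0495 J
Dose = E_total / mass = 80.0495 / 42.75
Dose = 1.8725 Gy

1.8725 Gy


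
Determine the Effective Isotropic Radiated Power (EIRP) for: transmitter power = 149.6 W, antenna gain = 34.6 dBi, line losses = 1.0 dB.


Pt = 149.6 W = 21.7493 dBW
EIRP = Pt_dBW + Gt - losses = 21.7493 + 34.6 - 1.0 = 55.3493 dBW

55.3493 dBW


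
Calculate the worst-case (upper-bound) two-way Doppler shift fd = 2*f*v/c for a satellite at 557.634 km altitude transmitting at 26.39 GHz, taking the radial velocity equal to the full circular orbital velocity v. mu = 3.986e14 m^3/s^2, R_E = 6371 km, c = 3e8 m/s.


r = 6.928634e+06 m
v = sqrt(mu/r) = 7584.8123 m/s (worst-case radial velocity)
f = 26.39 GHz = 2.639e+10 Hz
fd = 2*f*v/c = 2*2.639e+10*7584.8123/3.0e+08
fd = 1.3344213e+06 Hz

1.3344e+06 Hz


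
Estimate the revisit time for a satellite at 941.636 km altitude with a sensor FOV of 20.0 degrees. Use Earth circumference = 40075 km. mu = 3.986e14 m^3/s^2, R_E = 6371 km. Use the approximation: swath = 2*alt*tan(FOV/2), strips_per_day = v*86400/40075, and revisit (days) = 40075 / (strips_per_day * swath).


swath = 2*941.636*tan(0.1745329) = 332.0717 km
v = sqrt(mu/r) = 7382.9796 m/s = 7.3830 km/s
strips/day = v*86400/40075 = 7.3830*86400/40075 = 15.9174
coverage/day = strips * swath = 15.9174 * 332.0717 = 5285.7145 km
revisit = 40075 / 5285.7145 = 7.5818 days

7.5818 days


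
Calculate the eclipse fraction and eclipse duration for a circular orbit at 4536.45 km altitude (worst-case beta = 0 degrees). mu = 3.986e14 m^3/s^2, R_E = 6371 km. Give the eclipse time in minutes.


r = 10907.4500 km
T = 188.9491 min
Eclipse fraction = arcsin(R_E/r)/pi = arcsin(6371.0000/10907.4500)/pi
= arcsin(0.5840962)/pi = 0.1985509
Eclipse duration = 0.1985509 * 188.9491 = 37.5160 min

37.5160 minutes


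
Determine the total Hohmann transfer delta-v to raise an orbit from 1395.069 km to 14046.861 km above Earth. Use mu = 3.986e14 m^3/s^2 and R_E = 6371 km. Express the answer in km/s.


r1 = 7766.0690 km = 7.766069e+06 m
r2 = 20417.8610 km = 2.0417861e+07 m
dv1 = sqrt(mu/r1)*(sqrt(2*r2/(r1+r2)) - 1) = 1459.3701 m/s
dv2 = sqrt(mu/r2)*(1 - sqrt(2*r1/(r1+r2))) = 1138.3505 m/s
total dv = |dv1| + |dv2| = 1459.3701 + 1138.3505 = 2597.7206 m/s = 2.5977 km/s

2.5977 km/s


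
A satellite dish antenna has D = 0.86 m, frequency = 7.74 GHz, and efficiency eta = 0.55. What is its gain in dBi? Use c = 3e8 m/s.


lambda = c/f = 3e8 / 7.74e+09 = 0.03875969 m
G = eta*(pi*D/lambda)^2 = 0.55*(pi*0.86/0.03875969)^2
G = 2672.3833 (linear)
G = 10*log10(2672.3833) = 34.2690 dBi

34.2690 dBi


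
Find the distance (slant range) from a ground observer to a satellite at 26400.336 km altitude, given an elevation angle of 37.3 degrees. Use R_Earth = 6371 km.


h = 26400.336 km, el = 37.3 deg
d = -R_E*sin(el) + sqrt((R_E*sin(el))^2 + 2*R_E*h + h^2)
d = -6371.0000*sin(0.6510078) + sqrt((6371.0000*0.6059884)^2 + 2*6371.0000*26400.336 + 26400.336^2)
d = 28516.3421 km

28516.3421 km


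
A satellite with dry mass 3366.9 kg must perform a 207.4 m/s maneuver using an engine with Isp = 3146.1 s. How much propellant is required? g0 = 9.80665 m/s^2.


ve = Isp * g0 = 3146.1 * 9.80665 = 30852.701565 m/s
mass ratio = exp(dv/ve) = exp(207.4/30852.701565) = 1.00674491
m_prop = m_dry * (mr - 1) = 3366.9 * (1.00674491 - 1)
m_prop = 22.7094 kg

22.7094 kg


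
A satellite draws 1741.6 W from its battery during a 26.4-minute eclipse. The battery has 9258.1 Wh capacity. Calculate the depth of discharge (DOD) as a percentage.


E_used = P * t / 60 = 1741.6 * 26.4 / 60 = 766.3040 Wh
DOD = E_used / E_total * 100 = 766.3040 / 9258.1 * 100
DOD = 8.2771 %

8.2771 %


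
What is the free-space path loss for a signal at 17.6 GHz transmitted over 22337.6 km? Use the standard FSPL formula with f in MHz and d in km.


f = 17.6 GHz = 17600.0000 MHz
d = 22337.6 km
FSPL = 32.44 + 20*log10(17600.0000) + 20*log10(22337.6)
FSPL = 32.44 + 84.9103 + 86.9807
FSPL = 204.3310 dB

204.3310 dB


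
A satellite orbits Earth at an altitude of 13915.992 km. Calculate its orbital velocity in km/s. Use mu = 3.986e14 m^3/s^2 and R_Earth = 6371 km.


r = R_E + alt = 6371.0 + 13915.992 = 20286.9920 km = 2.0286992e+07 m
v = sqrt(mu/r) = sqrt(3.986e14 / 2.0286992e+07) = 4432.6130 m/s = 4.4326 km/s

4.4326 km/s


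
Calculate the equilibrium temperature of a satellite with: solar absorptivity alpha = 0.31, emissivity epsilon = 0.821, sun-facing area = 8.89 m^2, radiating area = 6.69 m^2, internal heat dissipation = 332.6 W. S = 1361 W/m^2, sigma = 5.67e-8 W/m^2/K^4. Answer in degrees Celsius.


Numerator = alpha*S*A_sun + Q_int = 0.31*1361*8.89 + 332.6 = 4083.3799 W
Denominator = eps*sigma*A_rad = 0.821*5.67e-8*6.69 = 3.1142418e-07 W/K^4
T^4 = 1.3111955e+10 K^4
T = 338.3895 K = 65.2395 C

65.2395 degrees Celsius


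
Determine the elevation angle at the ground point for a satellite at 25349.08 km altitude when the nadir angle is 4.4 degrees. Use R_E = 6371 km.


r = R_E + alt = 31720.0800 km
Law of sines in the satellite / Earth-center / ground-point triangle:
  sin(nadir)/R_E = sin(90 + el)/r  =>  cos(el) = (r/R_E)*sin(nadir)
cos(el) = (31720.0800 / 6371.0000) * sin(4.4 deg) = 0.3819704
el = arccos(0.3819704) = 67.5442 deg
(Earth-central angle = 90 - nadir - el = 18.0558 deg)

67.5442 degrees


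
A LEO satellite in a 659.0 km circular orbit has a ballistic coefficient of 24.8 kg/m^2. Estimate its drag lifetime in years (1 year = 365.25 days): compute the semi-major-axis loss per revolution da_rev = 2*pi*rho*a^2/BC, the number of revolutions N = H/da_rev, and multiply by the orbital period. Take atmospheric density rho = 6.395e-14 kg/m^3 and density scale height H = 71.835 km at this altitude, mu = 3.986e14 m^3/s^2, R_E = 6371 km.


a = R_E + alt = 7030.0000 km = 7.03e+06 m
da_rev = 2*pi*rho*a^2/BC = 2*pi*6.395e-14*(7.03e+06)^2/24.8 = 0.800717622 m per revolution
N = H/da_rev = 71835.0000 m / 0.800717622 m = 89713.2747 revolutions
P = 2*pi*sqrt(a^3/mu) = 5866.0290 s
lifetime = N*P = 89713.2747 * 5866.0290 = 5.2626067e+08 s = 6090.9800 days
years = 6090.9800 / 365.25 = 16.6762 years

16.6762 years


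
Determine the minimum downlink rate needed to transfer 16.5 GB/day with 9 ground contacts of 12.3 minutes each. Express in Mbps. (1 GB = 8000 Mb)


total contact time = 9 * 12.3 * 60 = 6642.0000 s
data = 16.5 GB = 132000.0000 Mb
rate = 132000.0000 / 6642.0000 = 19.8735 Mbps

19.8735 Mbps


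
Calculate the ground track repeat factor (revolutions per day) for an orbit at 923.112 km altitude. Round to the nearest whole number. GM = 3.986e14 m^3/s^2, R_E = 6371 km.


r = 7.294112e+06 m
T = 2*pi*sqrt(r^3/mu) = 6199.6884 s = 103.3281 min
revs/day = 1440 / 103.3281 = 13.9362
Rounded: 14 revolutions per day

14 revolutions per day


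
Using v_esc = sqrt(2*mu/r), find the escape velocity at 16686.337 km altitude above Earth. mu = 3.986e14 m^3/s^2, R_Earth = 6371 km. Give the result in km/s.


r = 6371.0 + 16686.337 = 23057.3370 km = 2.3057337e+07 m
v_esc = sqrt(2*mu/r) = sqrt(2*3.986e14 / 2.3057337e+07)
v_esc = 5880.0236 m/s = 5.8800 km/s

5.8800 km/s


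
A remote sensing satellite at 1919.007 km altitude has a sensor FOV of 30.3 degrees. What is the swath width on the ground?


FOV = 30.3 deg = 0.5288348 rad
swath = 2 * alt * tan(FOV/2) = 2 * 1919.007 * tan(0.2644174)
swath = 2 * 1919.007 * 0.2707571
swath = 1039.1696 km

1039.1696 km


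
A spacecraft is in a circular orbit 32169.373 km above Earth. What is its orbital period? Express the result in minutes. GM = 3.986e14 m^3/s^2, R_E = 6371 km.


r = 38540.3730 km = 3.8540373e+07 m
T = 2*pi*sqrt(r^3/mu) = 2*pi*sqrt(5.7246342e+22 / 3.986e14)
T = 75298.2862 s = 1254.9714 min

1254.9714 minutes


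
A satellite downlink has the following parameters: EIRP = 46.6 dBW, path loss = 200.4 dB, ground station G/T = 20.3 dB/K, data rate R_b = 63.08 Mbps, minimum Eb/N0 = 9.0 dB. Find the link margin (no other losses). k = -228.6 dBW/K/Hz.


C/N0 = EIRP - FSPL + G/T - k = 46.6 - 200.4 + 20.3 - (-228.6)
C/N0 = 95.1000 dB-Hz
R_b = 63.08 Mbps = 6.308e+07 bps -> 10*log10(R_b) = 77.9989 dB-Hz
Eb/N0 = C/N0 - 10*log10(R_b) = 95.1000 - 77.9989 = 17.1011 dB
Margin = Eb/N0 - Eb/N0_req = 17.1011 - 9.0 = 8.1011 dB (link closes)

8.1011 dB


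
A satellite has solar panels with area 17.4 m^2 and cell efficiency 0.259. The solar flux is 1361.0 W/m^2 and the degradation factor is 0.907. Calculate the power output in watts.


P = area * eta * S * degradation
P = 17.4 * 0.259 * 1361.0 * 0.907
P = 5563.0687 W

5563.0687 W


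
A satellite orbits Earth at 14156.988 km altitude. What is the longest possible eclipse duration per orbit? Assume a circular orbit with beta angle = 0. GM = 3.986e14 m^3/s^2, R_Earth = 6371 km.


r = 20527.9880 km
T = 487.8424 min
Eclipse fraction = arcsin(R_E/r)/pi = arcsin(6371.0000/20527.9880)/pi
= arcsin(0.3103568)/pi = 0.1004485
Eclipse duration = 0.1004485 * 487.8424 = 49.0030 min

49.0030 minutes


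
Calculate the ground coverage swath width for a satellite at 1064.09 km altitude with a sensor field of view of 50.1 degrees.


FOV = 50.1 deg = 0.87441 rad
swath = 2 * alt * tan(FOV/2) = 2 * 1064.09 * tan(0.437205)
swath = 2 * 1064.09 * 0.4673705
swath = 994.6486 km

994.6486 km


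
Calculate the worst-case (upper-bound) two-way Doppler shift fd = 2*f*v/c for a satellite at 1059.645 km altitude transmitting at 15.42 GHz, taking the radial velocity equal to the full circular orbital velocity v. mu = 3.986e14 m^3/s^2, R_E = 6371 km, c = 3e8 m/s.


r = 7.430645e+06 m
v = sqrt(mu/r) = 7324.1190 m/s (worst-case radial velocity)
f = 15.42 GHz = 1.542e+10 Hz
fd = 2*f*v/c = 2*1.542e+10*7324.1190/3.0e+08
fd = 752919.4307 Hz

752919.4307 Hz


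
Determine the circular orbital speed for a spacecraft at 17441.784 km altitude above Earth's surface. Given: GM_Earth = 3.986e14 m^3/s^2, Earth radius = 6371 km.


r = R_E + alt = 6371.0 + 17441.784 = 23812.7840 km = 2.3812784e+07 m
v = sqrt(mu/r) = sqrt(3.986e14 / 2.3812784e+07) = 4091.3211 m/s = 4.0913 km/s

4.0913 km/s


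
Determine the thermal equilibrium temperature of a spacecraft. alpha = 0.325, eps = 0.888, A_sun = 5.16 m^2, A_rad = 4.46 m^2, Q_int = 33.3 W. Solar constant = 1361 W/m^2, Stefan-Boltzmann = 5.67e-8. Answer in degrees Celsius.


Numerator = alpha*S*A_sun + Q_int = 0.325*1361*5.16 + 33.3 = 2315.6970 W
Denominator = eps*sigma*A_rad = 0.888*5.67e-8*4.46 = 2.2455922e-07 W/K^4
T^4 = 1.0312189e+10 K^4
T = 318.6675 K = 45.5175 C

45.5175 degrees Celsius


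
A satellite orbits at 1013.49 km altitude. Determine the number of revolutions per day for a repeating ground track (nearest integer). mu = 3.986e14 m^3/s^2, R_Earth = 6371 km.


r = 7.38449e+06 m
T = 2*pi*sqrt(r^3/mu) = 6315.2708 s = 105.2545 min
revs/day = 1440 / 105.2545 = 13.6811
Rounded: 14 revolutions per day

14 revolutions per day


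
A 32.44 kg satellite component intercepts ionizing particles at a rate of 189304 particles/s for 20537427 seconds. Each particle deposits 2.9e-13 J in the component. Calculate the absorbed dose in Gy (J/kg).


Total energy deposited = rate * time * E_per
  = 189304 * 20537427 * 2.9e-13 = 1.1275 J
Dose = E_total / mass = 1.1275 / 32.44
Dose = 0.03475545 Gy

0.0348 Gy


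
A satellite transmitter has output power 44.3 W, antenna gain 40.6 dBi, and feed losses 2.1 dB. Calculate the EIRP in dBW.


Pt = 44.3 W = 16.4640 dBW
EIRP = Pt_dBW + Gt - losses = 16.4640 + 40.6 - 2.1 = 54.9640 dBW

54.9640 dBW


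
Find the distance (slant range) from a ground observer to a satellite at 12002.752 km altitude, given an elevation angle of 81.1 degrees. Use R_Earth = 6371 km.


h = 12002.752 km, el = 81.1 deg
d = -R_E*sin(el) + sqrt((R_E*sin(el))^2 + 2*R_E*h + h^2)
d = -6371.0000*sin(1.4155) + sqrt((6371.0000*0.9879599)^2 + 2*6371.0000*12002.752 + 12002.752^2)
d = 12053.0028 km

12053.0028 km


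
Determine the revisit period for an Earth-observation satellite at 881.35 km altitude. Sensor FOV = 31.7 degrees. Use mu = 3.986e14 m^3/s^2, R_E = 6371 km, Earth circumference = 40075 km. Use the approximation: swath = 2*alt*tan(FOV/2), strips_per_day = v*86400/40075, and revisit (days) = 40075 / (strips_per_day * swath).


swath = 2*881.35*tan(0.2766347) = 500.4557 km
v = sqrt(mu/r) = 7413.6020 m/s = 7.4136 km/s
strips/day = v*86400/40075 = 7.4136*86400/40075 = 15.9834
coverage/day = strips * swath = 15.9834 * 500.4557 = 7998.9886 km
revisit = 40075 / 7998.9886 = 5.0100 days

5.0100 days


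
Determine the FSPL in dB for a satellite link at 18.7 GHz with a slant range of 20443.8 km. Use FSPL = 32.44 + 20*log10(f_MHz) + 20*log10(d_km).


f = 18.7 GHz = 18700.0000 MHz
d = 20443.8 km
FSPL = 32.44 + 20*log10(18700.0000) + 20*log10(20443.8)
FSPL = 32.44 + 85.4368 + 86.2112
FSPL = 204.0881 dB

204.0881 dB


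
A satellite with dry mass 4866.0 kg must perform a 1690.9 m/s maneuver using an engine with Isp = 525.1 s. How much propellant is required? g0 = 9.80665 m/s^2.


ve = Isp * g0 = 525.1 * 9.80665 = 5149.471915 m/s
mass ratio = exp(dv/ve) = exp(1690.9/5149.471915) = 1.38869404
m_prop = m_dry * (mr - 1) = 4866.0 * (1.38869404 - 1)
m_prop = 1891.3852 kg

1891.3852 kg


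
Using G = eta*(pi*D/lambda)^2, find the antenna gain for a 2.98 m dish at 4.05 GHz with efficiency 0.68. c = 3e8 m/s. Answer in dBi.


lambda = c/f = 3e8 / 4.05e+09 = 0.07407407 m
G = eta*(pi*D/lambda)^2 = 0.68*(pi*2.98/0.07407407)^2
G = 10861.9731 (linear)
G = 10*log10(10861.9731) = 40.3591 dBi

40.3591 dBi


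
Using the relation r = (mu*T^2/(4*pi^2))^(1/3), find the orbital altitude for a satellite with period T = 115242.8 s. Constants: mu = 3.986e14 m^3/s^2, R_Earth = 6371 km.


T = 115242.8 s
r = (mu*T^2/(4*pi^2))^(1/3) = (3.986e14 * 115242.8^2 / (4*pi^2))^(1/3)
r = 5.1184098e+07 m = 51184.0979 km
alt = r - R_E = 51184.0979 - 6371 = 44813.0979 km

44813.0979 km


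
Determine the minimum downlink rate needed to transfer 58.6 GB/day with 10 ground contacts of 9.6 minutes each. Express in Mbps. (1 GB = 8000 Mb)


total contact time = 10 * 9.6 * 60 = 5760.0000 s
data = 58.6 GB = 468800.0000 Mb
rate = 468800.0000 / 5760.0000 = 81.3889 Mbps

81.3889 Mbps


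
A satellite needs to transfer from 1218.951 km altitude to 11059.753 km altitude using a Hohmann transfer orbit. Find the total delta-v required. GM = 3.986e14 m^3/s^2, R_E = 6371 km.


r1 = 7589.9510 km = 7.589951e+06 m
r2 = 17430.7530 km = 1.7430753e+07 m
dv1 = sqrt(mu/r1)*(sqrt(2*r2/(r1+r2)) - 1) = 1307.2154 m/s
dv2 = sqrt(mu/r2)*(1 - sqrt(2*r1/(r1+r2))) = 1057.2768 m/s
total dv = |dv1| + |dv2| = 1307.2154 + 1057.2768 = 2364.4921 m/s = 2.3645 km/s

2.3645 km/s


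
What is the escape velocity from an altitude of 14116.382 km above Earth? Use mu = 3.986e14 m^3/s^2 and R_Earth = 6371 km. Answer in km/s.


r = 6371.0 + 14116.382 = 20487.3820 km = 2.0487382e+07 m
v_esc = sqrt(2*mu/r) = sqrt(2*3.986e14 / 2.0487382e+07)
v_esc = 6237.9288 m/s = 6.2379 km/s

6.2379 km/s


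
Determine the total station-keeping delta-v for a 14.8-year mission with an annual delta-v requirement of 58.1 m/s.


dV = rate * years = 58.1 * 14.8
dV = 859.8800 m/s

859.8800 m/s


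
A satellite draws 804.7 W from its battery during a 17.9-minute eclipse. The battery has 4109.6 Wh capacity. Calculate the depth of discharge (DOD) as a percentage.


E_used = P * t / 60 = 804.7 * 17.9 / 60 = 240.0688 Wh
DOD = E_used / E_total * 100 = 240.0688 / 4109.6 * 100
DOD = 5.8417 %

5.8417 %


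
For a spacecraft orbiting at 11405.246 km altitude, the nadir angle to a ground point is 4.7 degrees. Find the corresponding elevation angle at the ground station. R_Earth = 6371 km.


r = R_E + alt = 17776.2460 km
Law of sines in the satellite / Earth-center / ground-point triangle:
  sin(nadir)/R_E = sin(90 + el)/r  =>  cos(el) = (r/R_E)*sin(nadir)
cos(el) = (17776.2460 / 6371.0000) * sin(4.7 deg) = 0.2286233
el = arccos(0.2286233) = 76.7840 deg
(Earth-central angle = 90 - nadir - el = 8.5160 deg)

76.7840 degrees
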